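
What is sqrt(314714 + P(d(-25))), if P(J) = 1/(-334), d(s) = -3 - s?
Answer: 5*sqrt(1404329386)/334 ≈ 560.99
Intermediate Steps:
P(J) = -1/334
sqrt(314714 + P(d(-25))) = sqrt(314714 - 1/334) = sqrt(105114475/334) = 5*sqrt(1404329386)/334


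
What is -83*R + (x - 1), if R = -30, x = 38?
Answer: 2527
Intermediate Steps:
-83*R + (x - 1) = -83*(-30) + (38 - 1) = 2490 + 37 = 2527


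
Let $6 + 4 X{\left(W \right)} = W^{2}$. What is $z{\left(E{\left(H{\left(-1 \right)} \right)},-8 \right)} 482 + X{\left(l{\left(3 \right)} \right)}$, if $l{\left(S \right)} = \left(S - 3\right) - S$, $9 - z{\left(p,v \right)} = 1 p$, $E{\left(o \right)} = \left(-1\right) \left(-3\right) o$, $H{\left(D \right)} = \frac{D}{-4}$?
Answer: $\frac{15909}{4} \approx 3977.3$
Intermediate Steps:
$H{\left(D \right)} = - \frac{D}{4}$ ($H{\left(D \right)} = D \left(- \frac{1}{4}\right) = - \frac{D}{4}$)
$E{\left(o \right)} = 3 o$
$z{\left(p,v \right)} = 9 - p$ ($z{\left(p,v \right)} = 9 - 1 p = 9 - p$)
$l{\left(S \right)} = -3$ ($l{\left(S \right)} = \left(-3 + S\right) - S = -3$)
$X{\left(W \right)} = - \frac{3}{2} + \frac{W^{2}}{4}$
$z{\left(E{\left(H{\left(-1 \right)} \right)},-8 \right)} 482 + X{\left(l{\left(3 \right)} \right)} = \left(9 - 3 \left(\left(- \frac{1}{4}\right) \left(-1\right)\right)\right) 482 - \left(\frac{3}{2} - \frac{\left(-3\right)^{2}}{4}\right) = \left(9 - 3 \cdot \frac{1}{4}\right) 482 + \left(- \frac{3}{2} + \frac{1}{4} \cdot 9\right) = \left(9 - \frac{3}{4}\right) 482 + \left(- \frac{3}{2} + \frac{9}{4}\right) = \left(9 - \frac{3}{4}\right) 482 + \frac{3}{4} = \frac{33}{4} \cdot 482 + \frac{3}{4} = \frac{7953}{2} + \frac{3}{4} = \frac{15909}{4}$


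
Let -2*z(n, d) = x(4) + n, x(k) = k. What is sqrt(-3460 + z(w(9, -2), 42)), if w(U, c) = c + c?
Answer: 2*I*sqrt(865) ≈ 58.822*I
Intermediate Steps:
w(U, c) = 2*c
z(n, d) = -2 - n/2 (z(n, d) = -(4 + n)/2 = -2 - n/2)
sqrt(-3460 + z(w(9, -2), 42)) = sqrt(-3460 + (-2 - (-2))) = sqrt(-3460 + (-2 - 1/2*(-4))) = sqrt(-3460 + (-2 + 2)) = sqrt(-3460 + 0) = sqrt(-3460) = 2*I*sqrt(865)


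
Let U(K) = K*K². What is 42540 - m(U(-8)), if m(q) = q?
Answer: 43052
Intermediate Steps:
U(K) = K³
42540 - m(U(-8)) = 42540 - 1*(-8)³ = 42540 - 1*(-512) = 42540 + 512 = 43052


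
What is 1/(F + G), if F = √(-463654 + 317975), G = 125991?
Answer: 125991/15873877760 - I*√145679/15873877760 ≈ 7.937e-6 - 2.4044e-8*I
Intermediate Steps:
F = I*√145679 (F = √(-145679) = I*√145679 ≈ 381.68*I)
1/(F + G) = 1/(I*√145679 + 125991) = 1/(125991 + I*√145679)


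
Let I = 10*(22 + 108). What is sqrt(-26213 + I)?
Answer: I*sqrt(24913) ≈ 157.84*I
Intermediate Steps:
I = 1300 (I = 10*130 = 1300)
sqrt(-26213 + I) = sqrt(-26213 + 1300) = sqrt(-24913) = I*sqrt(24913)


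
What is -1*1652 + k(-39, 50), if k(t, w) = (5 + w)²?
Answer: 1373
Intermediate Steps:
-1*1652 + k(-39, 50) = -1*1652 + (5 + 50)² = -1652 + 55² = -1652 + 3025 = 1373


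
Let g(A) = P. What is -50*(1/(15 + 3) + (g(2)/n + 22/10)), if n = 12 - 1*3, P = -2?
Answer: -305/3 ≈ -101.67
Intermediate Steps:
g(A) = -2
n = 9 (n = 12 - 3 = 9)
-50*(1/(15 + 3) + (g(2)/n + 22/10)) = -50*(1/(15 + 3) + (-2/9 + 22/10)) = -50*(1/18 + (-2*⅑ + 22*(⅒))) = -50*(1/18 + (-2/9 + 11/5)) = -50*(1/18 + 89/45) = -50*61/30 = -305/3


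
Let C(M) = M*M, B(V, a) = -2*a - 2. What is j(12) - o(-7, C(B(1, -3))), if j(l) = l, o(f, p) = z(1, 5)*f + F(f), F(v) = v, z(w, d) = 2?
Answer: 33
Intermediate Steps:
B(V, a) = -2 - 2*a
C(M) = M²
o(f, p) = 3*f (o(f, p) = 2*f + f = 3*f)
j(12) - o(-7, C(B(1, -3))) = 12 - 3*(-7) = 12 - 1*(-21) = 12 + 21 = 33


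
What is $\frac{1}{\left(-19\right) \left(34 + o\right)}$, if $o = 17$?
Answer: $- \frac{1}{969} \approx -0.001032$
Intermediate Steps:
$\frac{1}{\left(-19\right) \left(34 + o\right)} = \frac{1}{\left(-19\right) \left(34 + 17\right)} = \frac{1}{\left(-19\right) 51} = \frac{1}{-969} = - \frac{1}{969}$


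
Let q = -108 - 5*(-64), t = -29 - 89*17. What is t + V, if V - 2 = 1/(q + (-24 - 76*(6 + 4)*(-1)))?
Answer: -1459919/948 ≈ -1540.0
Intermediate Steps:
t = -1542 (t = -29 - 1513 = -1542)
q = 212 (q = -108 + 320 = 212)
V = 1897/948 (V = 2 + 1/(212 + (-24 - 76*(6 + 4)*(-1))) = 2 + 1/(212 + (-24 - 760*(-1))) = 2 + 1/(212 + (-24 - 76*(-10))) = 2 + 1/(212 + (-24 + 760)) = 2 + 1/(212 + 736) = 2 + 1/948 = 1897/948 ≈ 2.0011)
t + V = -1542 + 1897/948 = -1459919/948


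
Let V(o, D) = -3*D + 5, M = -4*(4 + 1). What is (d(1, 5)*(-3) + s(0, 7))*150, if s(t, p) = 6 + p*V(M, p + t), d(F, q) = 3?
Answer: -17250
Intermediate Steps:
M = -20 (M = -4*5 = -20)
V(o, D) = 5 - 3*D
s(t, p) = 6 + p*(5 - 3*p - 3*t) (s(t, p) = 6 + p*(5 - 3*(p + t)) = 6 + p*(5 + (-3*p - 3*t)) = 6 + p*(5 - 3*p - 3*t))
(d(1, 5)*(-3) + s(0, 7))*150 = (3*(-3) + (6 - 1*7*(-5 + 3*7 + 3*0)))*150 = (-9 + (6 - 1*7*(-5 + 21 + 0)))*150 = (-9 + (6 - 1*7*16))*150 = (-9 + (6 - 112))*150 = (-9 - 106)*150 = -115*150 = -17250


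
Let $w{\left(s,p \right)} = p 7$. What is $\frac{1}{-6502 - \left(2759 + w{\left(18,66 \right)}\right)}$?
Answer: $- \frac{1}{9723} \approx -0.00010285$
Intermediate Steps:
$w{\left(s,p \right)} = 7 p$
$\frac{1}{-6502 - \left(2759 + w{\left(18,66 \right)}\right)} = \frac{1}{-6502 - \left(2759 + 7 \cdot 66\right)} = \frac{1}{-6502 - 3221} = \frac{1}{-9723} = - \frac{1}{9723}$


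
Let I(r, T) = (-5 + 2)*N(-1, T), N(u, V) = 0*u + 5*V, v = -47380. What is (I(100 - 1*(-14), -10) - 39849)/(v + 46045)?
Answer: 13233/445 ≈ 29.737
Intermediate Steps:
N(u, V) = 5*V (N(u, V) = 0 + 5*V = 5*V)
I(r, T) = -15*T (I(r, T) = (-5 + 2)*(5*T) = -15*T)
(I(100 - 1*(-14), -10) - 39849)/(v + 46045) = (-15*(-10) - 39849)/(-47380 + 46045) = (150 - 39849)/(-1335) = -39699*(-1/1335) = 13233/445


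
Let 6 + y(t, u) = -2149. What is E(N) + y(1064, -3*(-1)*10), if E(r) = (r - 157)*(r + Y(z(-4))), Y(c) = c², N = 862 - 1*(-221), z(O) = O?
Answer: 1015519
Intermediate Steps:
y(t, u) = -2155 (y(t, u) = -6 - 2149 = -2155)
N = 1083 (N = 862 + 221 = 1083)
E(r) = (-157 + r)*(16 + r) (E(r) = (r - 157)*(r + (-4)²) = (-157 + r)*(r + 16) = (-157 + r)*(16 + r))
E(N) + y(1064, -3*(-1)*10) = (-2512 + 1083² - 141*1083) - 2155 = (-2512 + 1172889 - 152703) - 2155 = 1017674 - 2155 = 1015519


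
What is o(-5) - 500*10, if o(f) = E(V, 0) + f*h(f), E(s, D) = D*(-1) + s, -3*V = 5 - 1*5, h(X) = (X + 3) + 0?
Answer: -4990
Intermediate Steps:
h(X) = 3 + X (h(X) = (3 + X) + 0 = 3 + X)
V = 0 (V = -(5 - 1*5)/3 = -(5 - 5)/3 = -1/3*0 = 0)
E(s, D) = s - D (E(s, D) = -D + s = s - D)
o(f) = f*(3 + f) (o(f) = (0 - 1*0) + f*(3 + f) = (0 + 0) + f*(3 + f) = 0 + f*(3 + f) = f*(3 + f))
o(-5) - 500*10 = -5*(3 - 5) - 500*10 = -5*(-2) - 5000 = 10 - 5000 = -4990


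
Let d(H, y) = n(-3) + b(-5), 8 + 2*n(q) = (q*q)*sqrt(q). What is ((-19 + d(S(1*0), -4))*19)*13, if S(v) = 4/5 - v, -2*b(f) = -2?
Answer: -5434 + 2223*I*sqrt(3)/2 ≈ -5434.0 + 1925.2*I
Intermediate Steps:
n(q) = -4 + q**(5/2)/2 (n(q) = -4 + ((q*q)*sqrt(q))/2 = -4 + (q**2*sqrt(q))/2 = -4 + q**(5/2)/2)
b(f) = 1 (b(f) = -1/2*(-2) = 1)
S(v) = 4/5 - v (S(v) = 4*(1/5) - v = 4/5 - v)
d(H, y) = -3 + 9*I*sqrt(3)/2 (d(H, y) = (-4 + (-3)**(5/2)/2) + 1 = (-4 + (9*I*sqrt(3))/2) + 1 = (-4 + 9*I*sqrt(3)/2) + 1 = -3 + 9*I*sqrt(3)/2)
((-19 + d(S(1*0), -4))*19)*13 = ((-19 + (-3 + 9*I*sqrt(3)/2))*19)*13 = ((-22 + 9*I*sqrt(3)/2)*19)*13 = (-418 + 171*I*sqrt(3)/2)*13 = -5434 + 2223*I*sqrt(3)/2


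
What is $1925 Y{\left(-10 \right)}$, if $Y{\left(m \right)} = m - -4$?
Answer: $-11550$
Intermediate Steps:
$Y{\left(m \right)} = 4 + m$ ($Y{\left(m \right)} = m + 4 = 4 + m$)
$1925 Y{\left(-10 \right)} = 1925 \left(4 - 10\right) = 1925 \left(-6\right) = -11550$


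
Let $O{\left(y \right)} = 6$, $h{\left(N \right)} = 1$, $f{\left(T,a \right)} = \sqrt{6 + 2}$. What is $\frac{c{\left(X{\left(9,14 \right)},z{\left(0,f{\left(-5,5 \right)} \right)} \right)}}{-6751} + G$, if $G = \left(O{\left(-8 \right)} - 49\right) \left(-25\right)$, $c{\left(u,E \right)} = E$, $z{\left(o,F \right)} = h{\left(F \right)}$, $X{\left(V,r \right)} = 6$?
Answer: $\frac{7257324}{6751} \approx 1075.0$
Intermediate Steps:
$f{\left(T,a \right)} = 2 \sqrt{2}$ ($f{\left(T,a \right)} = \sqrt{8} = 2 \sqrt{2}$)
$z{\left(o,F \right)} = 1$
$G = 1075$ ($G = \left(6 - 49\right) \left(-25\right) = \left(-43\right) \left(-25\right) = 1075$)
$\frac{c{\left(X{\left(9,14 \right)},z{\left(0,f{\left(-5,5 \right)} \right)} \right)}}{-6751} + G = 1 \frac{1}{-6751} + 1075 = 1 \left(- \frac{1}{6751}\right) + 1075 = - \frac{1}{6751} + 1075 = \frac{7257324}{6751}$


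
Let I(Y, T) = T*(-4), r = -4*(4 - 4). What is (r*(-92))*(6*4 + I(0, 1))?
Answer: 0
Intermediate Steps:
r = 0 (r = -4*0 = 0)
I(Y, T) = -4*T
(r*(-92))*(6*4 + I(0, 1)) = (0*(-92))*(6*4 - 4*1) = 0*(24 - 4) = 0*20 = 0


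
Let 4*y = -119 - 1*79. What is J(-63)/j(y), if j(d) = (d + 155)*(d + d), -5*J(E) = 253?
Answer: 46/9495 ≈ 0.0048447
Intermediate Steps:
J(E) = -253/5 (J(E) = -⅕*253 = -253/5)
y = -99/2 (y = (-119 - 1*79)/4 = (-119 - 79)/4 = (¼)*(-198) = -99/2 ≈ -49.500)
j(d) = 2*d*(155 + d) (j(d) = (155 + d)*(2*d) = 2*d*(155 + d))
J(-63)/j(y) = -253*(-1/(99*(155 - 99/2)))/5 = -253/(5*(2*(-99/2)*(211/2))) = -253/(5*(-20889/2)) = -253/5*(-2/20889) = 46/9495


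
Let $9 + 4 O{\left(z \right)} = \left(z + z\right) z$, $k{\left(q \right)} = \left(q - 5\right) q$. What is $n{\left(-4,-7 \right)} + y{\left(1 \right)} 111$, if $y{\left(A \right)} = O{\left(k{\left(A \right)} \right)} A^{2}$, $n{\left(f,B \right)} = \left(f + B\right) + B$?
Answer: $\frac{2481}{4} \approx 620.25$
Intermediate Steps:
$k{\left(q \right)} = q \left(-5 + q\right)$ ($k{\left(q \right)} = \left(-5 + q\right) q = q \left(-5 + q\right)$)
$O{\left(z \right)} = - \frac{9}{4} + \frac{z^{2}}{2}$ ($O{\left(z \right)} = - \frac{9}{4} + \frac{\left(z + z\right) z}{4} = - \frac{9}{4} + \frac{2 z z}{4} = - \frac{9}{4} + \frac{2 z^{2}}{4} = - \frac{9}{4} + \frac{z^{2}}{2}$)
$n{\left(f,B \right)} = f + 2 B$ ($n{\left(f,B \right)} = \left(B + f\right) + B = f + 2 B$)
$y{\left(A \right)} = A^{2} \left(- \frac{9}{4} + \frac{A^{2} \left(-5 + A\right)^{2}}{2}\right)$ ($y{\left(A \right)} = \left(- \frac{9}{4} + \frac{\left(A \left(-5 + A\right)\right)^{2}}{2}\right) A^{2} = \left(- \frac{9}{4} + \frac{A^{2} \left(-5 + A\right)^{2}}{2}\right) A^{2} = A^{2} \left(- \frac{9}{4} + \frac{A^{2} \left(-5 + A\right)^{2}}{2}\right)$)
$n{\left(-4,-7 \right)} + y{\left(1 \right)} 111 = \left(-4 + 2 \left(-7\right)\right) + \frac{1^{2} \left(-9 + 2 \cdot 1^{2} \left(-5 + 1\right)^{2}\right)}{4} \cdot 111 = \left(-4 - 14\right) + \frac{1}{4} \cdot 1 \left(-9 + 2 \cdot 1 \left(-4\right)^{2}\right) 111 = -18 + \frac{1}{4} \cdot 1 \left(-9 + 2 \cdot 1 \cdot 16\right) 111 = -18 + \frac{1}{4} \cdot 1 \left(-9 + 32\right) 111 = -18 + \frac{1}{4} \cdot 1 \cdot 23 \cdot 111 = -18 + \frac{23}{4} \cdot 111 = -18 + \frac{2553}{4} = \frac{2481}{4}$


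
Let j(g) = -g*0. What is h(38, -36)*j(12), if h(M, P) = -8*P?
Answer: 0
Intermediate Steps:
j(g) = 0
h(38, -36)*j(12) = -8*(-36)*0 = 288*0 = 0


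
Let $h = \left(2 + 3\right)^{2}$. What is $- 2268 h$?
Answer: $-56700$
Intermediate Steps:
$h = 25$ ($h = 5^{2} = 25$)
$- 2268 h = \left(-2268\right) 25 = -56700$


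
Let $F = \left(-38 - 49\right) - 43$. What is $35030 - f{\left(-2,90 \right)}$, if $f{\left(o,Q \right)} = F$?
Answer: $35160$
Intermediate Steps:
$F = -130$ ($F = -87 - 43 = -130$)
$f{\left(o,Q \right)} = -130$
$35030 - f{\left(-2,90 \right)} = 35030 - -130 = 35030 + 130 = 35160$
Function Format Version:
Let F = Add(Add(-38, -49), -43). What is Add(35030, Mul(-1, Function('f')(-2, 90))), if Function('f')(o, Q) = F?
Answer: 35160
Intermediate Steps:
F = -130 (F = Add(-87, -43) = -130)
Function('f')(o, Q) = -130
Add(35030, Mul(-1, Function('f')(-2, 90))) = Add(35030, Mul(-1, -130)) = Add(35030, 130) = 35160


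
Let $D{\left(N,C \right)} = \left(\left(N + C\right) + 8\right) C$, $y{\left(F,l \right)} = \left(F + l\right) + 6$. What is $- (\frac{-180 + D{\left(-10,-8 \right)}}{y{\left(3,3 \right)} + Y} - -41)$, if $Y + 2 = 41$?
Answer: $- \frac{1991}{51} \approx -39.039$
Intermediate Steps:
$Y = 39$ ($Y = -2 + 41 = 39$)
$y{\left(F,l \right)} = 6 + F + l$
$D{\left(N,C \right)} = C \left(8 + C + N\right)$ ($D{\left(N,C \right)} = \left(\left(C + N\right) + 8\right) C = \left(8 + C + N\right) C = C \left(8 + C + N\right)$)
$- (\frac{-180 + D{\left(-10,-8 \right)}}{y{\left(3,3 \right)} + Y} - -41) = - (\frac{-180 - 8 \left(8 - 8 - 10\right)}{\left(6 + 3 + 3\right) + 39} - -41) = - (\frac{-180 - -80}{12 + 39} + 41) = - (\frac{-180 + 80}{51} + 41) = - (\left(-100\right) \frac{1}{51} + 41) = - (- \frac{100}{51} + 41) = \left(-1\right) \frac{1991}{51} = - \frac{1991}{51}$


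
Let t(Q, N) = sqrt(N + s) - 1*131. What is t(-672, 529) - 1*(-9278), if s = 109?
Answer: 9147 + sqrt(638) ≈ 9172.3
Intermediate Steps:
t(Q, N) = -131 + sqrt(109 + N) (t(Q, N) = sqrt(N + 109) - 1*131 = sqrt(109 + N) - 131 = -131 + sqrt(109 + N))
t(-672, 529) - 1*(-9278) = (-131 + sqrt(109 + 529)) - 1*(-9278) = (-131 + sqrt(638)) + 9278 = 9147 + sqrt(638)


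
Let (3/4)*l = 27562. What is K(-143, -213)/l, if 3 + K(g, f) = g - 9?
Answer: -465/110248 ≈ -0.0042178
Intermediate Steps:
K(g, f) = -12 + g (K(g, f) = -3 + (g - 9) = -3 + (-9 + g) = -12 + g)
l = 110248/3 (l = (4/3)*27562 = 110248/3 ≈ 36749.)
K(-143, -213)/l = (-12 - 143)/(110248/3) = -155*3/110248 = -465/110248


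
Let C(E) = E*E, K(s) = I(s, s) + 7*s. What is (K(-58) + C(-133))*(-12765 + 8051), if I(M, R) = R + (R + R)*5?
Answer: -78464530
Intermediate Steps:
I(M, R) = 11*R (I(M, R) = R + (2*R)*5 = R + 10*R = 11*R)
K(s) = 18*s (K(s) = 11*s + 7*s = 18*s)
C(E) = E²
(K(-58) + C(-133))*(-12765 + 8051) = (18*(-58) + (-133)²)*(-12765 + 8051) = (-1044 + 17689)*(-4714) = 16645*(-4714) = -78464530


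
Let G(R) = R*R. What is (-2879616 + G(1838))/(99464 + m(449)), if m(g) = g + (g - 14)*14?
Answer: 498628/106003 ≈ 4.7039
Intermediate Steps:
m(g) = -196 + 15*g (m(g) = g + (-14 + g)*14 = g + (-196 + 14*g) = -196 + 15*g)
G(R) = R**2
(-2879616 + G(1838))/(99464 + m(449)) = (-2879616 + 1838**2)/(99464 + (-196 + 15*449)) = (-2879616 + 3378244)/(99464 + (-196 + 6735)) = 498628/(99464 + 6539) = 498628/106003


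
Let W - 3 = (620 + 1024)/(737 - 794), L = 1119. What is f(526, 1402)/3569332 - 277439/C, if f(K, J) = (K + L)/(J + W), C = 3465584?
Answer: -6473132768007509/80858420034490384 ≈ -0.080055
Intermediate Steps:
W = -491/19 (W = 3 + (620 + 1024)/(737 - 794) = 3 + 1644/(-57) = 3 + 1644*(-1/57) = 3 - 548/19 = -491/19 ≈ -25.842)
f(K, J) = (1119 + K)/(-491/19 + J) (f(K, J) = (K + 1119)/(J - 491/19) = (1119 + K)/(-491/19 + J))
f(526, 1402)/3569332 - 277439/C = (19*(1119 + 526)/(-491 + 19*1402))/3569332 - 277439/3465584 = (19*1645/(-491 + 26638))*(1/3569332) - 277439*1/3465584 = (19*1645/26147)*(1/3569332) - 277439/3465584 = (19*(1/26147)*1645)*(1/3569332) - 277439/3465584 = (31255/26147)*(1/3569332) - 277439/3465584 = 31255/93327323804 - 277439/3465584 = -6473132768007509/80858420034490384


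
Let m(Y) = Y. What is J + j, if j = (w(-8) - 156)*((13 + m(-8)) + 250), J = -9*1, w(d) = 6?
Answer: -38259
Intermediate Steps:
J = -9
j = -38250 (j = (6 - 156)*((13 - 8) + 250) = -150*(5 + 250) = -150*255 = -38250)
J + j = -9 - 38250 = -38259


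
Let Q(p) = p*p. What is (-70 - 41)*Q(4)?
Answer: -1776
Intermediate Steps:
Q(p) = p²
(-70 - 41)*Q(4) = (-70 - 41)*4² = -111*16 = -1776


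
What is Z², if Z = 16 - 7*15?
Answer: 7921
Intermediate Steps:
Z = -89 (Z = 16 - 105 = -89)
Z² = (-89)² = 7921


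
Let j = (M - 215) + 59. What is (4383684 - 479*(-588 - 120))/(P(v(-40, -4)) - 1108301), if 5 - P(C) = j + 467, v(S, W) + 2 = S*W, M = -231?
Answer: -590352/138547 ≈ -4.2610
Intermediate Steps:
j = -387 (j = (-231 - 215) + 59 = -446 + 59 = -387)
v(S, W) = -2 + S*W
P(C) = -75 (P(C) = 5 - (-387 + 467) = 5 - 1*80 = 5 - 80 = -75)
(4383684 - 479*(-588 - 120))/(P(v(-40, -4)) - 1108301) = (4383684 - 479*(-588 - 120))/(-75 - 1108301) = (4383684 - 479*(-708))/(-1108376) = (4383684 + 339132)*(-1/1108376) = 4722816*(-1/1108376) = -590352/138547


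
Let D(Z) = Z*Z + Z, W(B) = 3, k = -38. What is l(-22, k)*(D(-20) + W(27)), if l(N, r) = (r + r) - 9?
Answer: -32555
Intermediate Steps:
l(N, r) = -9 + 2*r (l(N, r) = 2*r - 9 = -9 + 2*r)
D(Z) = Z + Z**2 (D(Z) = Z**2 + Z = Z + Z**2)
l(-22, k)*(D(-20) + W(27)) = (-9 + 2*(-38))*(-20*(1 - 20) + 3) = (-9 - 76)*(-20*(-19) + 3) = -85*(380 + 3) = -85*383 = -32555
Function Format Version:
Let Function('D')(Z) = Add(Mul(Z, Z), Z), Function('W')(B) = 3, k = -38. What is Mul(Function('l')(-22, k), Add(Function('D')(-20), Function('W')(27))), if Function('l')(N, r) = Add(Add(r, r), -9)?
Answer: -32555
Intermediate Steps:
Function('l')(N, r) = Add(-9, Mul(2, r)) (Function('l')(N, r) = Add(Mul(2, r), -9) = Add(-9, Mul(2, r)))
Function('D')(Z) = Add(Z, Pow(Z, 2)) (Function('D')(Z) = Add(Pow(Z, 2), Z) = Add(Z, Pow(Z, 2)))
Mul(Function('l')(-22, k), Add(Function('D')(-20), Function('W')(27))) = Mul(Add(-9, Mul(2, -38)), Add(Mul(-20, Add(1, -20)), 3)) = Mul(Add(-9, -76), Add(Mul(-20, -19), 3)) = Mul(-85, Add(380, 3)) = Mul(-85, 383) = -32555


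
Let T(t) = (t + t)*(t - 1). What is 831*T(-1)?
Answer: 3324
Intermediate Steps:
T(t) = 2*t*(-1 + t) (T(t) = (2*t)*(-1 + t) = 2*t*(-1 + t))
831*T(-1) = 831*(2*(-1)*(-1 - 1)) = 831*(2*(-1)*(-2)) = 831*4 = 3324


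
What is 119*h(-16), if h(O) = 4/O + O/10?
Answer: -4403/20 ≈ -220.15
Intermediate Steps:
h(O) = 4/O + O/10 (h(O) = 4/O + O*(1/10) = 4/O + O/10)
119*h(-16) = 119*(4/(-16) + (1/10)*(-16)) = 119*(4*(-1/16) - 8/5) = 119*(-1/4 - 8/5) = 119*(-37/20) = -4403/20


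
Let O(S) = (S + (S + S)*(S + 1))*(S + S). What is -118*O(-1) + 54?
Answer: -182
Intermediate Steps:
O(S) = 2*S*(S + 2*S*(1 + S)) (O(S) = (S + (2*S)*(1 + S))*(2*S) = (S + 2*S*(1 + S))*(2*S) = 2*S*(S + 2*S*(1 + S)))
-118*O(-1) + 54 = -118*(-1)²*(6 + 4*(-1)) + 54 = -118*(6 - 4) + 54 = -118*2 + 54 = -236 + 54 = -182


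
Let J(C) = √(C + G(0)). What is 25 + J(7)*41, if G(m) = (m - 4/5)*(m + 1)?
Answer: 25 + 41*√155/5 ≈ 127.09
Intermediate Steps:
G(m) = (1 + m)*(-⅘ + m) (G(m) = (m - 4*⅕)*(1 + m) = (m - ⅘)*(1 + m) = (-⅘ + m)*(1 + m) = (1 + m)*(-⅘ + m))
J(C) = √(-⅘ + C) (J(C) = √(C + (-⅘ + 0² + (⅕)*0)) = √(C + (-⅘ + 0 + 0)) = √(C - ⅘) = √(-⅘ + C))
25 + J(7)*41 = 25 + (√(-20 + 25*7)/5)*41 = 25 + (√(-20 + 175)/5)*41 = 25 + (√155/5)*41 = 25 + 41*√155/5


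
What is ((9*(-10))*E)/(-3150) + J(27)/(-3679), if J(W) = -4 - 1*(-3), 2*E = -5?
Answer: -3665/51506 ≈ -0.071157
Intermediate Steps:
E = -5/2 (E = (½)*(-5) = -5/2 ≈ -2.5000)
J(W) = -1 (J(W) = -4 + 3 = -1)
((9*(-10))*E)/(-3150) + J(27)/(-3679) = ((9*(-10))*(-5/2))/(-3150) - 1/(-3679) = -90*(-5/2)*(-1/3150) - 1*(-1/3679) = 225*(-1/3150) + 1/3679 = -1/14 + 1/3679 = -3665/51506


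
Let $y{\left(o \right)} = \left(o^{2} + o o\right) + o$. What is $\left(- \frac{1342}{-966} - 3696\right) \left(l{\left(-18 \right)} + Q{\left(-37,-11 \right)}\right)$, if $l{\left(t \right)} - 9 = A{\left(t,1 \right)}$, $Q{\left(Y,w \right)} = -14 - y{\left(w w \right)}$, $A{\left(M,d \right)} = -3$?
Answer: $\frac{52483841267}{483} \approx 1.0866 \cdot 10^{8}$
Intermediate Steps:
$y{\left(o \right)} = o + 2 o^{2}$ ($y{\left(o \right)} = \left(o^{2} + o^{2}\right) + o = 2 o^{2} + o = o + 2 o^{2}$)
$Q{\left(Y,w \right)} = -14 - w^{2} \left(1 + 2 w^{2}\right)$ ($Q{\left(Y,w \right)} = -14 - w w \left(1 + 2 w w\right) = -14 - w^{2} \left(1 + 2 w^{2}\right)$)
$l{\left(t \right)} = 6$ ($l{\left(t \right)} = 9 - 3 = 6$)
$\left(- \frac{1342}{-966} - 3696\right) \left(l{\left(-18 \right)} + Q{\left(-37,-11 \right)}\right) = \left(- \frac{1342}{-966} - 3696\right) \left(6 - \left(135 + 29282\right)\right) = \left(\left(-1342\right) \left(- \frac{1}{966}\right) - 3696\right) \left(6 - 29417\right) = \left(\frac{671}{483} - 3696\right) \left(6 - 29417\right) = - \frac{1784497 \left(6 - 29417\right)}{483} = \left(- \frac{1784497}{483}\right) \left(-29411\right) = \frac{52483841267}{483}$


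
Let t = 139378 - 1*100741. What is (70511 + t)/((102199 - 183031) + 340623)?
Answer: 109148/259791 ≈ 0.42014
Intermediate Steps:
t = 38637 (t = 139378 - 100741 = 38637)
(70511 + t)/((102199 - 183031) + 340623) = (70511 + 38637)/((102199 - 183031) + 340623) = 109148/(-80832 + 340623) = 109148/259791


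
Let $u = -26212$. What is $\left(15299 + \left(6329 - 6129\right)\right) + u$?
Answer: $-10713$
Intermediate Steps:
$\left(15299 + \left(6329 - 6129\right)\right) + u = \left(15299 + \left(6329 - 6129\right)\right) - 26212 = \left(15299 + 200\right) - 26212 = 15499 - 26212 = -10713$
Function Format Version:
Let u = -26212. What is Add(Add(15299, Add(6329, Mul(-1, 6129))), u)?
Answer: -10713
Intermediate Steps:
Add(Add(15299, Add(6329, Mul(-1, 6129))), u) = Add(Add(15299, Add(6329, Mul(-1, 6129))), -26212) = Add(Add(15299, Add(6329, -6129)), -26212) = Add(Add(15299, 200), -26212) = Add(15499, -26212) = -10713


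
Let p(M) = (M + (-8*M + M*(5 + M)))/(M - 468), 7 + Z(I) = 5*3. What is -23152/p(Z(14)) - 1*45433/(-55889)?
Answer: 37200972479/167667 ≈ 2.2187e+5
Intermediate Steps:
Z(I) = 8 (Z(I) = -7 + 5*3 = -7 + 15 = 8)
p(M) = (-7*M + M*(5 + M))/(-468 + M)
-23152/p(Z(14)) - 1*45433/(-55889) = -23152*(-468 + 8)/(8*(-2 + 8)) - 1*45433/(-55889) = -23152/(8*6/(-460)) - 45433*(-1/55889) = -23152/(8*(-1/460)*6) + 45433/55889 = -23152/(-12/115) + 45433/55889 = -23152*(-115/12) + 45433/55889 = 665620/3 + 45433/55889 = 37200972479/167667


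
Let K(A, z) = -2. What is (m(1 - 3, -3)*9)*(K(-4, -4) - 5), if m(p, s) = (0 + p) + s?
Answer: 315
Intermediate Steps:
m(p, s) = p + s
(m(1 - 3, -3)*9)*(K(-4, -4) - 5) = (((1 - 3) - 3)*9)*(-2 - 5) = ((-2 - 3)*9)*(-7) = -5*9*(-7) = -45*(-7) = 315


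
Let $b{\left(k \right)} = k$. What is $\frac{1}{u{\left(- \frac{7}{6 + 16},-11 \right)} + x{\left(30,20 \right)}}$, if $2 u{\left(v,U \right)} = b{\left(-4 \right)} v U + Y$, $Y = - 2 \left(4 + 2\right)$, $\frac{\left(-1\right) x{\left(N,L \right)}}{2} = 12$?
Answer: $- \frac{1}{37} \approx -0.027027$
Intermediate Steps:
$x{\left(N,L \right)} = -24$ ($x{\left(N,L \right)} = \left(-2\right) 12 = -24$)
$Y = -12$ ($Y = \left(-2\right) 6 = -12$)
$u{\left(v,U \right)} = -6 - 2 U v$ ($u{\left(v,U \right)} = \frac{- 4 v U - 12}{2} = \frac{- 4 U v - 12}{2} = \frac{-12 - 4 U v}{2} = -6 - 2 U v$)
$\frac{1}{u{\left(- \frac{7}{6 + 16},-11 \right)} + x{\left(30,20 \right)}} = \frac{1}{\left(-6 - - 22 \left(- \frac{7}{6 + 16}\right)\right) - 24} = \frac{1}{\left(-6 - - 22 \left(- \frac{7}{22}\right)\right) - 24} = \frac{1}{\left(-6 - - 22 \left(\left(-7\right) \frac{1}{22}\right)\right) - 24} = \frac{1}{\left(-6 - \left(-22\right) \left(- \frac{7}{22}\right)\right) - 24} = \frac{1}{\left(-6 - 7\right) - 24} = \frac{1}{-13 - 24} = \frac{1}{-37} = - \frac{1}{37}$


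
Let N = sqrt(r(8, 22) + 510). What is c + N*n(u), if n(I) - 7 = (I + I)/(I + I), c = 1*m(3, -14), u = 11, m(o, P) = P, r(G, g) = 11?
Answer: -14 + 8*sqrt(521) ≈ 168.60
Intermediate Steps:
c = -14 (c = 1*(-14) = -14)
N = sqrt(521) (N = sqrt(11 + 510) = sqrt(521) ≈ 22.825)
n(I) = 8 (n(I) = 7 + (I + I)/(I + I) = 7 + (2*I)/((2*I)) = 7 + (2*I)*(1/(2*I)) = 7 + 1 = 8)
c + N*n(u) = -14 + sqrt(521)*8 = -14 + 8*sqrt(521)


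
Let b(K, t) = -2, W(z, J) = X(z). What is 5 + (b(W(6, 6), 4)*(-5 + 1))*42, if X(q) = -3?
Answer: 341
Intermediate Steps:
W(z, J) = -3
5 + (b(W(6, 6), 4)*(-5 + 1))*42 = 5 - 2*(-5 + 1)*42 = 5 - 2*(-4)*42 = 5 + 8*42 = 5 + 336 = 341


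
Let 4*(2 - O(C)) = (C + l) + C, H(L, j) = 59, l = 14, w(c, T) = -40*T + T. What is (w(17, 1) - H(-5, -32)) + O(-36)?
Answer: -163/2 ≈ -81.500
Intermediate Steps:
w(c, T) = -39*T
O(C) = -3/2 - C/2 (O(C) = 2 - ((C + 14) + C)/4 = 2 - ((14 + C) + C)/4 = 2 - (14 + 2*C)/4 = 2 + (-7/2 - C/2) = -3/2 - C/2)
(w(17, 1) - H(-5, -32)) + O(-36) = (-39*1 - 1*59) + (-3/2 - ½*(-36)) = (-39 - 59) + (-3/2 + 18) = -98 + 33/2 = -163/2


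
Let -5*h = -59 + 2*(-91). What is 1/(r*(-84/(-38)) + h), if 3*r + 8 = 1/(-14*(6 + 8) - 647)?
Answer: 4215/178313 ≈ 0.023638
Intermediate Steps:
r = -6745/2529 (r = -8/3 + 1/(3*(-14*(6 + 8) - 647)) = -8/3 + 1/(3*(-14*14 - 647)) = -8/3 + 1/(3*(-196 - 647)) = -8/3 + (⅓)/(-843) = -8/3 + (⅓)*(-1/843) = -8/3 - 1/2529 = -6745/2529 ≈ -2.6671)
h = 241/5 (h = -(-59 + 2*(-91))/5 = -(-59 - 182)/5 = -⅕*(-241) = 241/5 ≈ 48.200)
1/(r*(-84/(-38)) + h) = 1/(-(-188860)/(843*(-38)) + 241/5) = 1/(-(-188860)*(-1)/(843*38) + 241/5) = 1/(-6745/2529*42/19 + 241/5) = 1/(-4970/843 + 241/5) = 1/(178313/4215) = 4215/178313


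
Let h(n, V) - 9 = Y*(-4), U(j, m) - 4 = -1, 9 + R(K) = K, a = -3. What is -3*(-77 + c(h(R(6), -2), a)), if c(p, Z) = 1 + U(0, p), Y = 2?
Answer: 219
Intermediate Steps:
R(K) = -9 + K
U(j, m) = 3 (U(j, m) = 4 - 1 = 3)
h(n, V) = 1 (h(n, V) = 9 + 2*(-4) = 9 - 8 = 1)
c(p, Z) = 4 (c(p, Z) = 1 + 3 = 4)
-3*(-77 + c(h(R(6), -2), a)) = -3*(-77 + 4) = -3*(-73) = 219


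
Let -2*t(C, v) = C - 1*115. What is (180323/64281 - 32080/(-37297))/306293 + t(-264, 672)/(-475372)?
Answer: -269957762867142695/698163579807284116344 ≈ -0.00038667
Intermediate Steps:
t(C, v) = 115/2 - C/2 (t(C, v) = -(C - 1*115)/2 = -(C - 115)/2 = -(-115 + C)/2 = 115/2 - C/2)
(180323/64281 - 32080/(-37297))/306293 + t(-264, 672)/(-475372) = (180323/64281 - 32080/(-37297))/306293 + (115/2 - 1/2*(-264))/(-475372) = (180323*(1/64281) - 32080*(-1/37297))*(1/306293) + (115/2 + 132)*(-1/475372) = (180323/64281 + 32080/37297)*(1/306293) + (379/2)*(-1/475372) = (8787641411/2397488457)*(1/306293) - 379/950744 = 8787641411/734333931959901 - 379/950744 = -269957762867142695/698163579807284116344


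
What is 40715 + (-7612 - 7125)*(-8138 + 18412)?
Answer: -151367223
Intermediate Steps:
40715 + (-7612 - 7125)*(-8138 + 18412) = 40715 - 14737*10274 = 40715 - 151407938 = -151367223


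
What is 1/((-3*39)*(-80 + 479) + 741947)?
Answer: 1/695264 ≈ 1.4383e-6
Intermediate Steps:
1/((-3*39)*(-80 + 479) + 741947) = 1/(-117*399 + 741947) = 1/(-46683 + 741947) = 1/695264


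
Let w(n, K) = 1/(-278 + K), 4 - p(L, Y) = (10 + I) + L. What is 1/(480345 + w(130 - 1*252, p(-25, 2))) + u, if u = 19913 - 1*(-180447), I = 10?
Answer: 25889077409709/129212804 ≈ 2.0036e+5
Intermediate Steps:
p(L, Y) = -16 - L (p(L, Y) = 4 - ((10 + 10) + L) = 4 - (20 + L) = 4 + (-20 - L) = -16 - L)
u = 200360 (u = 19913 + 180447 = 200360)
1/(480345 + w(130 - 1*252, p(-25, 2))) + u = 1/(480345 + 1/(-278 + (-16 - 1*(-25)))) + 200360 = 1/(480345 + 1/(-278 + (-16 + 25))) + 200360 = 1/(480345 + 1/(-278 + 9)) + 200360 = 1/(480345 + 1/(-269)) + 200360 = 1/(480345 - 1/269) + 200360 = 1/(129212804/269) + 200360 = 269/129212804 + 200360 = 25889077409709/129212804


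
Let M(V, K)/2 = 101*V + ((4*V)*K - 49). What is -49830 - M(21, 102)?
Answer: -71110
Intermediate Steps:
M(V, K) = -98 + 202*V + 8*K*V (M(V, K) = 2*(101*V + ((4*V)*K - 49)) = 2*(101*V + (4*K*V - 49)) = 2*(101*V + (-49 + 4*K*V)) = 2*(-49 + 101*V + 4*K*V) = -98 + 202*V + 8*K*V)
-49830 - M(21, 102) = -49830 - (-98 + 202*21 + 8*102*21) = -49830 - (-98 + 4242 + 17136) = -49830 - 1*21280 = -49830 - 21280 = -71110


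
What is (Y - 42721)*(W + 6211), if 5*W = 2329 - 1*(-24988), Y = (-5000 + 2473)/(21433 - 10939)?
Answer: -13084571235386/26235 ≈ -4.9874e+8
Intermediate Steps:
Y = -2527/10494 ≈ -0.24080
W = 27317/5 (W = (2329 - 1*(-24988))/5 = (2329 + 24988)/5 = (⅕)*27317 = 27317/5 ≈ 5463.4)
(Y - 42721)*(W + 6211) = (-2527/10494 - 42721)*(27317/5 + 6211) = -448316701/10494*58372/5 = -13084571235386/26235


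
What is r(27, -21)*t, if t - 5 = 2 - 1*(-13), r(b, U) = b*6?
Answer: 3240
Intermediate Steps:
r(b, U) = 6*b
t = 20 (t = 5 + (2 - 1*(-13)) = 5 + (2 + 13) = 5 + 15 = 20)
r(27, -21)*t = (6*27)*20 = 162*20 = 3240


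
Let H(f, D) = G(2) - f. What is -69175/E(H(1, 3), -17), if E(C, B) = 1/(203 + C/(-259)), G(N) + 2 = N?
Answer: -3637083150/259 ≈ -1.4043e+7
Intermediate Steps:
G(N) = -2 + N
H(f, D) = -f (H(f, D) = (-2 + 2) - f = 0 - f = -f)
E(C, B) = 1/(203 - C/259) (E(C, B) = 1/(203 + C*(-1/259)) = 1/(203 - C/259))
-69175/E(H(1, 3), -17) = -69175/((-259/(-52577 - 1*1))) = -69175/((-259/(-52577 - 1))) = -69175/((-259/(-52578))) = -69175/((-259*(-1/52578))) = -69175/259/52578 = -69175*52578/259 = -3637083150/259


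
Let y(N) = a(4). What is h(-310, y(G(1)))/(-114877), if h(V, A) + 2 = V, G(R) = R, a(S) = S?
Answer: 312/114877 ≈ 0.0027159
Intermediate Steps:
y(N) = 4
h(V, A) = -2 + V
h(-310, y(G(1)))/(-114877) = (-2 - 310)/(-114877) = -312*(-1/114877) = 312/114877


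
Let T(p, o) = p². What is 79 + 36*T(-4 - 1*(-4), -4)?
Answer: 79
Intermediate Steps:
79 + 36*T(-4 - 1*(-4), -4) = 79 + 36*(-4 - 1*(-4))² = 79 + 36*(-4 + 4)² = 79 + 36*0² = 79 + 36*0 = 79 + 0 = 79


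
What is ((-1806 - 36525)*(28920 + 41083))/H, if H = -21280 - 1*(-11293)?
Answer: 894428331/3329 ≈ 2.6868e+5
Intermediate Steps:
H = -9987 (H = -21280 + 11293 = -9987)
((-1806 - 36525)*(28920 + 41083))/H = ((-1806 - 36525)*(28920 + 41083))/(-9987) = -38331*70003*(-1/9987) = -2683284993*(-1/9987) = 894428331/3329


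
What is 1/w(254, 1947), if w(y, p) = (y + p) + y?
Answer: 1/2455 ≈ 0.00040733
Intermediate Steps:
w(y, p) = p + 2*y (w(y, p) = (p + y) + y = p + 2*y)
1/w(254, 1947) = 1/(1947 + 2*254) = 1/(1947 + 508) = 1/2455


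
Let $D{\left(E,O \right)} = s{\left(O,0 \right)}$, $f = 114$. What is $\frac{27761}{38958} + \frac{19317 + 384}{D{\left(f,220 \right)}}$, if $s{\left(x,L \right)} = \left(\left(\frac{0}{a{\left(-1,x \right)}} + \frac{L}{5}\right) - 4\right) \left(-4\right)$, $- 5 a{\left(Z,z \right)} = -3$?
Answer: $\frac{383977867}{311664} \approx 1232.0$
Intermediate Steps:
$a{\left(Z,z \right)} = \frac{3}{5}$ ($a{\left(Z,z \right)} = \left(- \frac{1}{5}\right) \left(-3\right) = \frac{3}{5}$)
$s{\left(x,L \right)} = 16 - \frac{4 L}{5}$ ($s{\left(x,L \right)} = \left(\left(\frac{0}{\frac{3}{5}} + \frac{L}{5}\right) - 4\right) \left(-4\right) = \left(\left(0 \cdot \frac{5}{3} + L \frac{1}{5}\right) - 4\right) \left(-4\right) = \left(\left(0 + \frac{L}{5}\right) - 4\right) \left(-4\right) = \left(\frac{L}{5} - 4\right) \left(-4\right) = \left(-4 + \frac{L}{5}\right) \left(-4\right) = 16 - \frac{4 L}{5}$)
$D{\left(E,O \right)} = 16$ ($D{\left(E,O \right)} = 16 - 0 = 16 + 0 = 16$)
$\frac{27761}{38958} + \frac{19317 + 384}{D{\left(f,220 \right)}} = \frac{27761}{38958} + \frac{19317 + 384}{16} = 27761 \cdot \frac{1}{38958} + 19701 \cdot \frac{1}{16} = \frac{27761}{38958} + \frac{19701}{16} = \frac{383977867}{311664}$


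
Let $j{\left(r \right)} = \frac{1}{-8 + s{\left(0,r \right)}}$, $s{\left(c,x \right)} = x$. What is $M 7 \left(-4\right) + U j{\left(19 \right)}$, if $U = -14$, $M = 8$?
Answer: $- \frac{2478}{11} \approx -225.27$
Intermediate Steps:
$j{\left(r \right)} = \frac{1}{-8 + r}$
$M 7 \left(-4\right) + U j{\left(19 \right)} = 8 \cdot 7 \left(-4\right) - \frac{14}{-8 + 19} = 56 \left(-4\right) - \frac{14}{11} = -224 - \frac{14}{11} = - \frac{2478}{11}$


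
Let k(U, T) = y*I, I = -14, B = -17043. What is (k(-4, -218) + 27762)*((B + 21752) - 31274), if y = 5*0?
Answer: -737497530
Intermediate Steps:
y = 0
k(U, T) = 0 (k(U, T) = 0*(-14) = 0)
(k(-4, -218) + 27762)*((B + 21752) - 31274) = (0 + 27762)*((-17043 + 21752) - 31274) = 27762*(4709 - 31274) = 27762*(-26565) = -737497530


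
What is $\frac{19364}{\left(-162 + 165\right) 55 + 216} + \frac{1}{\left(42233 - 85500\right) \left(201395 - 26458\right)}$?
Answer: $\frac{146566100101775}{2883788687199} \approx 50.824$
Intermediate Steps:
$\frac{19364}{\left(-162 + 165\right) 55 + 216} + \frac{1}{\left(42233 - 85500\right) \left(201395 - 26458\right)} = \frac{19364}{3 \cdot 55 + 216} + \frac{1}{\left(-43267\right) 174937} = \frac{19364}{165 + 216} - \frac{1}{7568999179} = \frac{19364}{381} - \frac{1}{7568999179} = \frac{146566100101775}{2883788687199}$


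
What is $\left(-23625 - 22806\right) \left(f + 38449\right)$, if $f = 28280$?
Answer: $-3098294199$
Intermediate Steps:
$\left(-23625 - 22806\right) \left(f + 38449\right) = \left(-23625 - 22806\right) \left(28280 + 38449\right) = \left(-46431\right) 66729 = -3098294199$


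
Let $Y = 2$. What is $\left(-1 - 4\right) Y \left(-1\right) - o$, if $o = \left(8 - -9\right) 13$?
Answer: $-211$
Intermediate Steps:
$o = 221$ ($o = \left(8 + 9\right) 13 = 17 \cdot 13 = 221$)
$\left(-1 - 4\right) Y \left(-1\right) - o = \left(-1 - 4\right) 2 \left(-1\right) - 221 = \left(-5\right) \left(-2\right) - 221 = 10 - 221 = -211$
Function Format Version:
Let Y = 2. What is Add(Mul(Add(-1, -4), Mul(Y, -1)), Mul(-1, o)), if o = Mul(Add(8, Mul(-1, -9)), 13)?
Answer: -211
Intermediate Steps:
o = 221 (o = Mul(Add(8, 9), 13) = Mul(17, 13) = 221)
Add(Mul(Add(-1, -4), Mul(Y, -1)), Mul(-1, o)) = Add(Mul(Add(-1, -4), Mul(2, -1)), Mul(-1, 221)) = Add(Mul(-5, -2), -221) = Add(10, -221) = -211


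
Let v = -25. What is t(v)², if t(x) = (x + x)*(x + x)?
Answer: 6250000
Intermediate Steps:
t(x) = 4*x² (t(x) = (2*x)*(2*x) = 4*x²)
t(v)² = (4*(-25)²)² = (4*625)² = 2500² = 6250000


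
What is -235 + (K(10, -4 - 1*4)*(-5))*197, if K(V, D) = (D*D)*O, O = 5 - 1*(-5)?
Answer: -630635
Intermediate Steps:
O = 10 (O = 5 + 5 = 10)
K(V, D) = 10*D**2 (K(V, D) = (D*D)*10 = D**2*10 = 10*D**2)
-235 + (K(10, -4 - 1*4)*(-5))*197 = -235 + ((10*(-4 - 1*4)**2)*(-5))*197 = -235 + ((10*(-4 - 4)**2)*(-5))*197 = -235 + ((10*(-8)**2)*(-5))*197 = -235 + ((10*64)*(-5))*197 = -235 + (640*(-5))*197 = -235 - 3200*197 = -235 - 630400 = -630635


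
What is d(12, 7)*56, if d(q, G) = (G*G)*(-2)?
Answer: -5488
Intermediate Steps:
d(q, G) = -2*G**2 (d(q, G) = G**2*(-2) = -2*G**2)
d(12, 7)*56 = -2*7**2*56 = -2*49*56 = -98*56 = -5488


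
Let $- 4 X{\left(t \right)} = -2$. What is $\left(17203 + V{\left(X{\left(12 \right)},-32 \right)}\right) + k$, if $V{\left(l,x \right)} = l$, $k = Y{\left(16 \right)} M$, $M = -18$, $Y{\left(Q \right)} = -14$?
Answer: $\frac{34911}{2} \approx 17456.0$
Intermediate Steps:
$X{\left(t \right)} = \frac{1}{2}$ ($X{\left(t \right)} = \left(- \frac{1}{4}\right) \left(-2\right) = \frac{1}{2}$)
$k = 252$ ($k = \left(-14\right) \left(-18\right) = 252$)
$\left(17203 + V{\left(X{\left(12 \right)},-32 \right)}\right) + k = \left(17203 + \frac{1}{2}\right) + 252 = \frac{34407}{2} + 252 = \frac{34911}{2}$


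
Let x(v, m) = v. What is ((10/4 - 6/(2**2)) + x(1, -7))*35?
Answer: 70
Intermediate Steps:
((10/4 - 6/(2**2)) + x(1, -7))*35 = ((10/4 - 6/(2**2)) + 1)*35 = ((10*(1/4) - 6/4) + 1)*35 = ((5/2 - 6*1/4) + 1)*35 = ((5/2 - 3/2) + 1)*35 = (1 + 1)*35 = 2*35 = 70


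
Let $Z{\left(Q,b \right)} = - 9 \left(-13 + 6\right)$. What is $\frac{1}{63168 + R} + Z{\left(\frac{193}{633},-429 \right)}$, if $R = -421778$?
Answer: $\frac{22592429}{358610} \approx 63.0$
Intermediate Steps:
$Z{\left(Q,b \right)} = 63$ ($Z{\left(Q,b \right)} = \left(-9\right) \left(-7\right) = 63$)
$\frac{1}{63168 + R} + Z{\left(\frac{193}{633},-429 \right)} = \frac{1}{63168 - 421778} + 63 = \frac{1}{-358610} + 63 = - \frac{1}{358610} + 63 = \frac{22592429}{358610}$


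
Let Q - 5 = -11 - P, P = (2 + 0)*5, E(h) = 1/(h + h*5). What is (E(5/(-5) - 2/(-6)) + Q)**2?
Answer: 4225/16 ≈ 264.06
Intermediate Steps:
E(h) = 1/(6*h) (E(h) = 1/(h + 5*h) = 1/(6*h))
P = 10 (P = 2*5 = 10)
Q = -16 (Q = 5 + (-11 - 1*10) = 5 + (-11 - 10) = 5 - 21 = -16)
(E(5/(-5) - 2/(-6)) + Q)**2 = (1/(6*(5/(-5) - 2/(-6))) - 16)**2 = (1/(6*(5*(-1/5) - 2*(-1/6))) - 16)**2 = (1/(6*(-1 + 1/3)) - 16)**2 = (1/(6*(-2/3)) - 16)**2 = ((1/6)*(-3/2) - 16)**2 = (-1/4 - 16)**2 = (-65/4)**2 = 4225/16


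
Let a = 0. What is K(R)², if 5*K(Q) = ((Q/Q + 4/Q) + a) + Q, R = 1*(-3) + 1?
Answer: 9/25 ≈ 0.36000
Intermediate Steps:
R = -2 (R = -3 + 1 = -2)
K(Q) = ⅕ + Q/5 + 4/(5*Q) (K(Q) = (((Q/Q + 4/Q) + 0) + Q)/5 = (((1 + 4/Q) + 0) + Q)/5 = ((1 + 4/Q) + Q)/5 = (1 + Q + 4/Q)/5 = ⅕ + Q/5 + 4/(5*Q))
K(R)² = ((⅕)*(4 - 2*(1 - 2))/(-2))² = ((⅕)*(-½)*(4 - 2*(-1)))² = ((⅕)*(-½)*(4 + 2))² = ((⅕)*(-½)*6)² = (-⅗)² = 9/25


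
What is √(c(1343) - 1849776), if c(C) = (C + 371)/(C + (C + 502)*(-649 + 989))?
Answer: I*√731016715590351322/628643 ≈ 1360.1*I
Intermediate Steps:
c(C) = (371 + C)/(170680 + 341*C) (c(C) = (371 + C)/(C + (502 + C)*340) = (371 + C)/(C + (170680 + 340*C)) = (371 + C)/(170680 + 341*C))
√(c(1343) - 1849776) = √((371 + 1343)/(170680 + 341*1343) - 1849776) = √(1714/(170680 + 457963) - 1849776) = √(1714/628643 - 1849776) = √(-1162848732254/628643) = I*√731016715590351322/628643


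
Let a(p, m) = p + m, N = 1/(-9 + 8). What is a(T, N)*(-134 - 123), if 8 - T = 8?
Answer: 257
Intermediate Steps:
N = -1 (N = 1/(-1) = -1)
T = 0 (T = 8 - 1*8 = 8 - 8 = 0)
a(p, m) = m + p
a(T, N)*(-134 - 123) = (-1 + 0)*(-134 - 123) = -1*(-257) = 257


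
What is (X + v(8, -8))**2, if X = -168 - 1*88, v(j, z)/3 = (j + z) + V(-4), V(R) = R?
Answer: 71824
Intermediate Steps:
v(j, z) = -12 + 3*j + 3*z (v(j, z) = 3*((j + z) - 4) = 3*(-4 + j + z) = -12 + 3*j + 3*z)
X = -256 (X = -168 - 88 = -256)
(X + v(8, -8))**2 = (-256 + (-12 + 3*8 + 3*(-8)))**2 = (-256 + (-12 + 24 - 24))**2 = (-256 - 12)**2 = (-268)**2 = 71824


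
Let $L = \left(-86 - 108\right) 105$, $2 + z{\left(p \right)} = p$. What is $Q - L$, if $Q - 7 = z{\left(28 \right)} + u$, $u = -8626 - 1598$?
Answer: $10179$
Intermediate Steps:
$u = -10224$ ($u = -8626 - 1598 = -10224$)
$z{\left(p \right)} = -2 + p$
$Q = -10191$ ($Q = 7 + \left(\left(-2 + 28\right) - 10224\right) = 7 + \left(26 - 10224\right) = 7 - 10198 = -10191$)
$L = -20370$ ($L = \left(-194\right) 105 = -20370$)
$Q - L = -10191 - -20370 = -10191 + 20370 = 10179$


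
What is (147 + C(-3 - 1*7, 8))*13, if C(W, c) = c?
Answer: 2015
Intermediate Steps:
(147 + C(-3 - 1*7, 8))*13 = (147 + 8)*13 = 155*13 = 2015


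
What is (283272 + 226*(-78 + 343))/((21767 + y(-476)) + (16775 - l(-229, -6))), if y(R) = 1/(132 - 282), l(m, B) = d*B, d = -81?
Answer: 51474300/5708399 ≈ 9.0173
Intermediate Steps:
l(m, B) = -81*B
y(R) = -1/150 (y(R) = 1/(-150) = -1/150)
(283272 + 226*(-78 + 343))/((21767 + y(-476)) + (16775 - l(-229, -6))) = (283272 + 226*(-78 + 343))/((21767 - 1/150) + (16775 - (-81)*(-6))) = (283272 + 226*265)/(3265049/150 + (16775 - 1*486)) = (283272 + 59890)/(3265049/150 + (16775 - 486)) = 343162/(3265049/150 + 16289) = 343162/(5708399/150) = 343162*(150/5708399) = 51474300/5708399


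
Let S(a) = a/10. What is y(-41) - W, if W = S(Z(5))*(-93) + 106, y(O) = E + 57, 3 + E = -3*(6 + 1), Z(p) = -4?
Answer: -551/5 ≈ -110.20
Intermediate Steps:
E = -24 (E = -3 - 3*(6 + 1) = -3 - 3*7 = -3 - 21 = -24)
S(a) = a/10 (S(a) = a*(⅒) = a/10)
y(O) = 33 (y(O) = -24 + 57 = 33)
W = 716/5 (W = ((⅒)*(-4))*(-93) + 106 = -⅖*(-93) + 106 = 186/5 + 106 = 716/5 ≈ 143.20)
y(-41) - W = 33 - 1*716/5 = 33 - 716/5 = -551/5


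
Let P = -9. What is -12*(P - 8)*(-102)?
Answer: -20808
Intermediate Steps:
-12*(P - 8)*(-102) = -12*(-9 - 8)*(-102) = -12*(-17)*(-102) = 204*(-102) = -20808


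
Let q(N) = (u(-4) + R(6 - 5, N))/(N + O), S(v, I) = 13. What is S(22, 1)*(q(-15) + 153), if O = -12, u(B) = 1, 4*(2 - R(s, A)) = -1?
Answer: 214643/108 ≈ 1987.4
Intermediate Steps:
R(s, A) = 9/4 (R(s, A) = 2 - ¼*(-1) = 2 + ¼ = 9/4)
q(N) = 13/(4*(-12 + N)) (q(N) = (1 + 9/4)/(N - 12) = 13/(4*(-12 + N)))
S(22, 1)*(q(-15) + 153) = 13*(13/(4*(-12 - 15)) + 153) = 13*((13/4)/(-27) + 153) = 13*((13/4)*(-1/27) + 153) = 13*(-13/108 + 153) = 13*(16511/108) = 214643/108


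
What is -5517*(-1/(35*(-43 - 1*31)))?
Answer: -5517/2590 ≈ -2.1301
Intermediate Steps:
-5517*(-1/(35*(-43 - 1*31))) = -5517*(-1/(35*(-43 - 31))) = -5517/((-35*(-74))) = -5517/2590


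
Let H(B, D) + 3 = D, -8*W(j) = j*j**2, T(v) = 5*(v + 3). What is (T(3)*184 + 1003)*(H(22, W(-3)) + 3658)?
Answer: 190908641/8 ≈ 2.3864e+7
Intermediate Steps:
T(v) = 15 + 5*v (T(v) = 5*(3 + v) = 15 + 5*v)
W(j) = -j**3/8 (W(j) = -j*j**2/8 = -j**3/8)
H(B, D) = -3 + D
(T(3)*184 + 1003)*(H(22, W(-3)) + 3658) = ((15 + 5*3)*184 + 1003)*((-3 - 1/8*(-3)**3) + 3658) = ((15 + 15)*184 + 1003)*((-3 - 1/8*(-27)) + 3658) = (30*184 + 1003)*((-3 + 27/8) + 3658) = (5520 + 1003)*(3/8 + 3658) = 6523*(29267/8) = 190908641/8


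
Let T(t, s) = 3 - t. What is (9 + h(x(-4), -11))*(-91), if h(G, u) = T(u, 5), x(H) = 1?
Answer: -2093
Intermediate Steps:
h(G, u) = 3 - u
(9 + h(x(-4), -11))*(-91) = (9 + (3 - 1*(-11)))*(-91) = (9 + (3 + 11))*(-91) = (9 + 14)*(-91) = 23*(-91) = -2093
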